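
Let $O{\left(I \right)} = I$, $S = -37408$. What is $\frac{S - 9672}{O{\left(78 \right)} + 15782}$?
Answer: $- \frac{2354}{793} \approx -2.9685$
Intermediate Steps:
$\frac{S - 9672}{O{\left(78 \right)} + 15782} = \frac{-37408 - 9672}{78 + 15782} = - \frac{47080}{15860} = \left(-47080\right) \frac{1}{15860} = - \frac{2354}{793}$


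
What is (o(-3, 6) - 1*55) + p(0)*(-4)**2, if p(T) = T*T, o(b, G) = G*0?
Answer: -55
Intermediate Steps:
o(b, G) = 0
p(T) = T**2
(o(-3, 6) - 1*55) + p(0)*(-4)**2 = (0 - 1*55) + 0**2*(-4)**2 = (0 - 55) + 0*16 = -55 + 0 = -55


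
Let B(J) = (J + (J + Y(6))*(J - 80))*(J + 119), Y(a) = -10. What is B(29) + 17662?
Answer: -121458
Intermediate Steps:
B(J) = (119 + J)*(J + (-80 + J)*(-10 + J)) (B(J) = (J + (J - 10)*(J - 80))*(J + 119) = (J + (-10 + J)*(-80 + J))*(119 + J) = (J + (-80 + J)*(-10 + J))*(119 + J) = (119 + J)*(J + (-80 + J)*(-10 + J)))
B(29) + 17662 = (95200 + 29**3 - 9791*29 + 30*29**2) + 17662 = (95200 + 24389 - 283939 + 30*841) + 17662 = (95200 + 24389 - 283939 + 25230) + 17662 = -139120 + 17662 = -121458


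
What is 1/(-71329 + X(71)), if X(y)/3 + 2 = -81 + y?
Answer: -1/71365 ≈ -1.4012e-5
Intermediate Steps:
X(y) = -249 + 3*y (X(y) = -6 + 3*(-81 + y) = -6 + (-243 + 3*y) = -249 + 3*y)
1/(-71329 + X(71)) = 1/(-71329 + (-249 + 3*71)) = 1/(-71329 + (-249 + 213)) = 1/(-71329 - 36) = 1/(-71365) = -1/71365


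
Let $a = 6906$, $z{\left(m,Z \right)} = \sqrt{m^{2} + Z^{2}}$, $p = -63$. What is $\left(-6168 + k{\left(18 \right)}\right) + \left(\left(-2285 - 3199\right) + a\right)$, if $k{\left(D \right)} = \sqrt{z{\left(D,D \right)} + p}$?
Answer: $-4746 + 3 i \sqrt{7 - 2 \sqrt{2}} \approx -4746.0 + 6.1273 i$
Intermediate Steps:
$z{\left(m,Z \right)} = \sqrt{Z^{2} + m^{2}}$
$k{\left(D \right)} = \sqrt{-63 + \sqrt{2} \sqrt{D^{2}}}$ ($k{\left(D \right)} = \sqrt{\sqrt{D^{2} + D^{2}} - 63} = \sqrt{\sqrt{2 D^{2}} - 63} = \sqrt{\sqrt{2} \sqrt{D^{2}} - 63} = \sqrt{-63 + \sqrt{2} \sqrt{D^{2}}}$)
$\left(-6168 + k{\left(18 \right)}\right) + \left(\left(-2285 - 3199\right) + a\right) = \left(-6168 + \sqrt{-63 + \sqrt{2} \sqrt{18^{2}}}\right) + \left(\left(-2285 - 3199\right) + 6906\right) = \left(-6168 + \sqrt{-63 + \sqrt{2} \sqrt{324}}\right) + \left(-5484 + 6906\right) = \left(-6168 + \sqrt{-63 + \sqrt{2} \cdot 18}\right) + 1422 = \left(-6168 + \sqrt{-63 + 18 \sqrt{2}}\right) + 1422 = -4746 + \sqrt{-63 + 18 \sqrt{2}}$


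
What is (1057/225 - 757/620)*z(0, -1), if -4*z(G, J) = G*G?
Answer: 0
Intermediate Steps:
z(G, J) = -G²/4 (z(G, J) = -G*G/4 = -G²/4)
(1057/225 - 757/620)*z(0, -1) = (1057/225 - 757/620)*(-¼*0²) = (1057*(1/225) - 757*1/620)*(-¼*0) = (1057/225 - 757/620)*0 = (97003/27900)*0 = 0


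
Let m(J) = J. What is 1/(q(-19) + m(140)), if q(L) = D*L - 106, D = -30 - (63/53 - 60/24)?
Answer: 106/61383 ≈ 0.0017269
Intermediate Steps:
D = -3041/106 (D = -30 - (63*(1/53) - 60*1/24) = -30 - (63/53 - 5/2) = -30 - 1*(-139/106) = -30 + 139/106 = -3041/106 ≈ -28.689)
q(L) = -106 - 3041*L/106 (q(L) = -3041*L/106 - 106 = -106 - 3041*L/106)
1/(q(-19) + m(140)) = 1/((-106 - 3041/106*(-19)) + 140) = 1/((-106 + 57779/106) + 140) = 1/(46543/106 + 140) = 1/(61383/106) = 106/61383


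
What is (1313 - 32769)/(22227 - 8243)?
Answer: -983/437 ≈ -2.2494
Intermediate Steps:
(1313 - 32769)/(22227 - 8243) = -31456/13984 = -31456*1/13984 = -983/437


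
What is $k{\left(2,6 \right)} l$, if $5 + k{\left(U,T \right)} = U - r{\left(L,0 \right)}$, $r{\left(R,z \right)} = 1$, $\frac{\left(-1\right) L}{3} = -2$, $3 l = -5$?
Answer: $\frac{20}{3} \approx 6.6667$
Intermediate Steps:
$l = - \frac{5}{3}$ ($l = \frac{1}{3} \left(-5\right) = - \frac{5}{3} \approx -1.6667$)
$L = 6$ ($L = \left(-3\right) \left(-2\right) = 6$)
$k{\left(U,T \right)} = -6 + U$ ($k{\left(U,T \right)} = -5 + \left(U - 1\right) = -5 + \left(-1 + U\right) = -6 + U$)
$k{\left(2,6 \right)} l = \left(-6 + 2\right) \left(- \frac{5}{3}\right) = \left(-4\right) \left(- \frac{5}{3}\right) = \frac{20}{3}$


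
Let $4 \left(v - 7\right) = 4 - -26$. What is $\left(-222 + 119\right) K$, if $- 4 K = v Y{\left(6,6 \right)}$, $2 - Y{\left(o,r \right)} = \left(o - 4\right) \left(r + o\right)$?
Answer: $- \frac{32857}{4} \approx -8214.3$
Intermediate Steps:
$v = \frac{29}{2}$ ($v = 7 + \frac{4 - -26}{4} = 7 + \frac{4 + 26}{4} = 7 + \frac{1}{4} \cdot 30 = 7 + \frac{15}{2} = \frac{29}{2} \approx 14.5$)
$Y{\left(o,r \right)} = 2 - \left(-4 + o\right) \left(o + r\right)$ ($Y{\left(o,r \right)} = 2 - \left(o - 4\right) \left(r + o\right) = 2 - \left(-4 + o\right) \left(o + r\right)$)
$K = \frac{319}{4}$ ($K = - \frac{\frac{29}{2} \left(2 - 6^{2} + 4 \cdot 6 + 4 \cdot 6 - 6 \cdot 6\right)}{4} = - \frac{\frac{29}{2} \left(2 - 36 + 24 + 24 - 36\right)}{4} = - \frac{\frac{29}{2} \left(-22\right)}{4} = \left(- \frac{1}{4}\right) \left(-319\right) = \frac{319}{4} \approx 79.75$)
$\left(-222 + 119\right) K = \left(-222 + 119\right) \frac{319}{4} = \left(-103\right) \frac{319}{4} = - \frac{32857}{4}$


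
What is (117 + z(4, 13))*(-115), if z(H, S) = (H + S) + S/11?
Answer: -171005/11 ≈ -15546.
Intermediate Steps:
z(H, S) = H + 12*S/11 (z(H, S) = (H + S) + S*(1/11) = (H + S) + S/11 = H + 12*S/11)
(117 + z(4, 13))*(-115) = (117 + (4 + (12/11)*13))*(-115) = (117 + (4 + 156/11))*(-115) = (117 + 200/11)*(-115) = (1487/11)*(-115) = -171005/11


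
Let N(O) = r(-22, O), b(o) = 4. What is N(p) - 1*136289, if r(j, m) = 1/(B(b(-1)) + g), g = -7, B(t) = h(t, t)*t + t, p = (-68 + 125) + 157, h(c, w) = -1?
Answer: -954024/7 ≈ -1.3629e+5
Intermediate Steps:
p = 214 (p = 57 + 157 = 214)
B(t) = 0 (B(t) = -t + t = 0)
r(j, m) = -⅐ (r(j, m) = 1/(0 - 7) = 1/(-7) = -⅐)
N(O) = -⅐
N(p) - 1*136289 = -⅐ - 1*136289 = -⅐ - 136289 = -954024/7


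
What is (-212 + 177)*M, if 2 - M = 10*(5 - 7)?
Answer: -770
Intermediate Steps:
M = 22 (M = 2 - 10*(5 - 7) = 2 - 10*(-2) = 2 - 1*(-20) = 2 + 20 = 22)
(-212 + 177)*M = (-212 + 177)*22 = -35*22 = -770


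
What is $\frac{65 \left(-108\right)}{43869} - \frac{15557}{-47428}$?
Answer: $\frac{116508491}{693539644} \approx 0.16799$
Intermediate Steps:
$\frac{65 \left(-108\right)}{43869} - \frac{15557}{-47428} = \left(-7020\right) \frac{1}{43869} - - \frac{15557}{47428} = - \frac{2340}{14623} + \frac{15557}{47428} = \frac{116508491}{693539644}$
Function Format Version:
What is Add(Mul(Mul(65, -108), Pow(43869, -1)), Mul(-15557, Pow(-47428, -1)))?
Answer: Rational(116508491, 693539644) ≈ 0.16799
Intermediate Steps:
Add(Mul(Mul(65, -108), Pow(43869, -1)), Mul(-15557, Pow(-47428, -1))) = Add(Mul(-7020, Rational(1, 43869)), Mul(-15557, Rational(-1, 47428))) = Add(Rational(-2340, 14623), Rational(15557, 47428)) = Rational(116508491, 693539644)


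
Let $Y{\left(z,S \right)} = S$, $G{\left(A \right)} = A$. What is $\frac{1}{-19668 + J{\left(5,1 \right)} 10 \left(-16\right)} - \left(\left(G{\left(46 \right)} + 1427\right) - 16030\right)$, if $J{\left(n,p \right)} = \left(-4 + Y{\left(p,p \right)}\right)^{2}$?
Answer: $\frac{307269155}{21108} \approx 14557.0$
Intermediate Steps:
$J{\left(n,p \right)} = \left(-4 + p\right)^{2}$
$\frac{1}{-19668 + J{\left(5,1 \right)} 10 \left(-16\right)} - \left(\left(G{\left(46 \right)} + 1427\right) - 16030\right) = \frac{1}{-19668 + \left(-4 + 1\right)^{2} \cdot 10 \left(-16\right)} - \left(\left(46 + 1427\right) - 16030\right) = \frac{1}{-19668 + \left(-3\right)^{2} \cdot 10 \left(-16\right)} - \left(1473 - 16030\right) = \frac{1}{-19668 + 9 \cdot 10 \left(-16\right)} - -14557 = \frac{1}{-19668 + 90 \left(-16\right)} + 14557 = \frac{1}{-19668 - 1440} + 14557 = \frac{1}{-21108} + 14557 = - \frac{1}{21108} + 14557 = \frac{307269155}{21108}$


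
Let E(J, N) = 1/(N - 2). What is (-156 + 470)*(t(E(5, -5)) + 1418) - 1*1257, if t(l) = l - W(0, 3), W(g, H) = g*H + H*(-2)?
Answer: 3120839/7 ≈ 4.4583e+5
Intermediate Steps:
E(J, N) = 1/(-2 + N)
W(g, H) = -2*H + H*g (W(g, H) = H*g - 2*H = -2*H + H*g)
t(l) = 6 + l (t(l) = l - 3*(-2 + 0) = l - 3*(-2) = l - 1*(-6) = l + 6 = 6 + l)
(-156 + 470)*(t(E(5, -5)) + 1418) - 1*1257 = (-156 + 470)*((6 + 1/(-2 - 5)) + 1418) - 1*1257 = 314*((6 + 1/(-7)) + 1418) - 1257 = 314*((6 - ⅐) + 1418) - 1257 = 314*(41/7 + 1418) - 1257 = 314*(9967/7) - 1257 = 3129638/7 - 1257 = 3120839/7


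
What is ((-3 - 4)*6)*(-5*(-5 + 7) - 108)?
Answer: 4956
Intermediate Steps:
((-3 - 4)*6)*(-5*(-5 + 7) - 108) = (-7*6)*(-5*2 - 108) = -42*(-10 - 108) = -42*(-118) = 4956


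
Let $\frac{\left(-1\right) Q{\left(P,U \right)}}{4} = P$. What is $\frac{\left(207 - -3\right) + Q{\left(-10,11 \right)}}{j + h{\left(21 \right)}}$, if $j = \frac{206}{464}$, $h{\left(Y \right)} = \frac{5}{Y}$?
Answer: $\frac{1218000}{3323} \approx 366.54$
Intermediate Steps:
$Q{\left(P,U \right)} = - 4 P$
$j = \frac{103}{232}$ ($j = 206 \cdot \frac{1}{464} = \frac{103}{232} \approx 0.44397$)
$\frac{\left(207 - -3\right) + Q{\left(-10,11 \right)}}{j + h{\left(21 \right)}} = \frac{\left(207 - -3\right) - -40}{\frac{103}{232} + \frac{5}{21}} = \frac{\left(207 + 3\right) + 40}{\frac{103}{232} + 5 \cdot \frac{1}{21}} = \frac{210 + 40}{\frac{103}{232} + \frac{5}{21}} = \frac{250}{\frac{3323}{4872}} = 250 \cdot \frac{4872}{3323} = \frac{1218000}{3323}$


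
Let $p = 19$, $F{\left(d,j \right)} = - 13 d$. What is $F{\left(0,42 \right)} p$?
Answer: $0$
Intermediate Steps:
$F{\left(0,42 \right)} p = \left(-13\right) 0 \cdot 19 = 0 \cdot 19 = 0$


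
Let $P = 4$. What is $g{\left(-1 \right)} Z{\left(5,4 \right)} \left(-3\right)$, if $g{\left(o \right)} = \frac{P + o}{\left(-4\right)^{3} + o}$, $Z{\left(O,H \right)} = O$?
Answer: $\frac{9}{13} \approx 0.69231$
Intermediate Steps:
$g{\left(o \right)} = \frac{4 + o}{-64 + o}$ ($g{\left(o \right)} = \frac{4 + o}{\left(-4\right)^{3} + o} = \frac{4 + o}{-64 + o}$)
$g{\left(-1 \right)} Z{\left(5,4 \right)} \left(-3\right) = \frac{4 - 1}{-64 - 1} \cdot 5 \left(-3\right) = \frac{1}{-65} \cdot 3 \cdot 5 \left(-3\right) = \left(- \frac{1}{65}\right) 3 \cdot 5 \left(-3\right) = \left(- \frac{3}{65}\right) 5 \left(-3\right) = \left(- \frac{3}{13}\right) \left(-3\right) = \frac{9}{13}$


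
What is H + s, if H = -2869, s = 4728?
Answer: 1859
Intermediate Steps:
H + s = -2869 + 4728 = 1859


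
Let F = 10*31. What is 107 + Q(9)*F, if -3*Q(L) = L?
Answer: -823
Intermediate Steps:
F = 310
Q(L) = -L/3
107 + Q(9)*F = 107 - 1/3*9*310 = 107 - 3*310 = 107 - 930 = -823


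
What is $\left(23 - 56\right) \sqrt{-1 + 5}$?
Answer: $-66$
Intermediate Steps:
$\left(23 - 56\right) \sqrt{-1 + 5} = \left(23 - 56\right) \sqrt{4} = \left(-33\right) 2 = -66$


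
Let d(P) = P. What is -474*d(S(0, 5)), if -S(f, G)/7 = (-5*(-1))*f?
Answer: 0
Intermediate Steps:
S(f, G) = -35*f (S(f, G) = -7*(-5*(-1))*f = -35*f)
-474*d(S(0, 5)) = -(-16590)*0 = -474*0 = 0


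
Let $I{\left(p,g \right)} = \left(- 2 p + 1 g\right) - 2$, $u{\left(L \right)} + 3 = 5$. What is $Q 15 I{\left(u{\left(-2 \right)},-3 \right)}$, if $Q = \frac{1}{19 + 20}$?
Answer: $- \frac{45}{13} \approx -3.4615$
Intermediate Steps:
$u{\left(L \right)} = 2$ ($u{\left(L \right)} = -3 + 5 = 2$)
$I{\left(p,g \right)} = -2 + g - 2 p$ ($I{\left(p,g \right)} = \left(- 2 p + g\right) - 2 = \left(g - 2 p\right) - 2 = -2 + g - 2 p$)
$Q = \frac{1}{39} \approx 0.025641$
$Q 15 I{\left(u{\left(-2 \right)},-3 \right)} = \frac{1}{39} \cdot 15 \left(-2 - 3 - 4\right) = \frac{5 \left(-2 - 3 - 4\right)}{13} = \frac{5}{13} \left(-9\right) = - \frac{45}{13}$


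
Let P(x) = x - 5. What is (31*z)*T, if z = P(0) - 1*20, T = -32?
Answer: 24800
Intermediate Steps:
P(x) = -5 + x
z = -25 (z = (-5 + 0) - 1*20 = -5 - 20 = -25)
(31*z)*T = (31*(-25))*(-32) = -775*(-32) = 24800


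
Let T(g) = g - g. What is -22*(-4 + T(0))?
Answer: 88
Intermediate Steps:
T(g) = 0
-22*(-4 + T(0)) = -22*(-4 + 0) = -22*(-4) = 88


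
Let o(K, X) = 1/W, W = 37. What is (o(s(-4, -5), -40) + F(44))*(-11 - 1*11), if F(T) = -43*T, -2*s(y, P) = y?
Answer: 1540066/37 ≈ 41623.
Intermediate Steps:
s(y, P) = -y/2
o(K, X) = 1/37
(o(s(-4, -5), -40) + F(44))*(-11 - 1*11) = (1/37 - 43*44)*(-11 - 1*11) = (1/37 - 1892)*(-11 - 11) = -70003/37*(-22) = 1540066/37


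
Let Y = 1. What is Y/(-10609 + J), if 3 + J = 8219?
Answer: -1/2393 ≈ -0.00041789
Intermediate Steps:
J = 8216 (J = -3 + 8219 = 8216)
Y/(-10609 + J) = 1/(-10609 + 8216) = 1/(-2393) = -1/2393*1 = -1/2393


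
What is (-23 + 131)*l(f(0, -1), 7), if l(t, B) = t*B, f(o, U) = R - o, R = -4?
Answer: -3024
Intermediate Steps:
f(o, U) = -4 - o
l(t, B) = B*t
(-23 + 131)*l(f(0, -1), 7) = (-23 + 131)*(7*(-4 - 1*0)) = 108*(7*(-4 + 0)) = 108*(7*(-4)) = 108*(-28) = -3024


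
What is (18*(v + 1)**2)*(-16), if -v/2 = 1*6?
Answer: -34848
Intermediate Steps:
v = -12 (v = -2*6 = -12)
(18*(v + 1)**2)*(-16) = (18*(-12 + 1)**2)*(-16) = (18*(-11)**2)*(-16) = (18*121)*(-16) = 2178*(-16) = -34848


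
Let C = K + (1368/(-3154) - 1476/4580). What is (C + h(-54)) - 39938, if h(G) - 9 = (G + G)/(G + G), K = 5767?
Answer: -3246562482/95035 ≈ -34162.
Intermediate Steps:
h(G) = 10 (h(G) = 9 + (G + G)/(G + G) = 9 + (2*G)/((2*G)) = 9 + (2*G)*(1/(2*G)) = 9 + 1 = 10)
C = 547994998/95035 (C = 5767 + (1368/(-3154) - 1476/4580) = 5767 + (1368*(-1/3154) - 1476*1/4580) = 5767 + (-36/83 - 369/1145) = 5767 - 71847/95035 = 547994998/95035 ≈ 5766.2)
(C + h(-54)) - 39938 = (547994998/95035 + 10) - 39938 = 548945348/95035 - 39938 = -3246562482/95035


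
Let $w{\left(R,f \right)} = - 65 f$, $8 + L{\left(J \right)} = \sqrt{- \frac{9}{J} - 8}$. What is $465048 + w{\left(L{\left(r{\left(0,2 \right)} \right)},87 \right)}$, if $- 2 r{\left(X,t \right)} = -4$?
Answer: $459393$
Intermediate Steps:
$r{\left(X,t \right)} = 2$ ($r{\left(X,t \right)} = \left(- \frac{1}{2}\right) \left(-4\right) = 2$)
$L{\left(J \right)} = -8 + \sqrt{-8 - \frac{9}{J}}$ ($L{\left(J \right)} = -8 + \sqrt{- \frac{9}{J} - 8} = -8 + \sqrt{-8 - \frac{9}{J}}$)
$465048 + w{\left(L{\left(r{\left(0,2 \right)} \right)},87 \right)} = 465048 - 5655 = 459393$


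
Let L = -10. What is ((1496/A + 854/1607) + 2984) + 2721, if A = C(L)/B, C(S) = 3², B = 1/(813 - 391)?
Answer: 17412732347/3051693 ≈ 5705.9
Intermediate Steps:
B = 1/422 ≈ 0.0023697
C(S) = 9
A = 3798 (A = 9/(1/422) = 9*422 = 3798)
((1496/A + 854/1607) + 2984) + 2721 = ((1496/3798 + 854/1607) + 2984) + 2721 = ((1496*(1/3798) + 854*(1/1607)) + 2984) + 2721 = ((748/1899 + 854/1607) + 2984) + 2721 = (2823782/3051693 + 2984) + 2721 = 9109075694/3051693 + 2721 = 17412732347/3051693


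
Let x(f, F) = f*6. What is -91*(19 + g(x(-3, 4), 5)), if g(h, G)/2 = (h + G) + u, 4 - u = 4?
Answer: 637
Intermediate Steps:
u = 0 (u = 4 - 1*4 = 4 - 4 = 0)
x(f, F) = 6*f
g(h, G) = 2*G + 2*h (g(h, G) = 2*((h + G) + 0) = 2*((G + h) + 0) = 2*(G + h) = 2*G + 2*h)
-91*(19 + g(x(-3, 4), 5)) = -91*(19 + (2*5 + 2*(6*(-3)))) = -91*(19 + (10 + 2*(-18))) = -91*(19 + (10 - 36)) = -91*(19 - 26) = -91*(-7) = 637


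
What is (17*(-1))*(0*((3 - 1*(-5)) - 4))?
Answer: 0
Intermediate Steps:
(17*(-1))*(0*((3 - 1*(-5)) - 4)) = -0*((3 + 5) - 4) = -0*(8 - 4) = -0*4 = -17*0 = 0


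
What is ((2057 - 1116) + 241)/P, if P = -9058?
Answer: -591/4529 ≈ -0.13049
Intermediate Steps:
((2057 - 1116) + 241)/P = ((2057 - 1116) + 241)/(-9058) = (941 + 241)*(-1/9058) = 1182*(-1/9058) = -591/4529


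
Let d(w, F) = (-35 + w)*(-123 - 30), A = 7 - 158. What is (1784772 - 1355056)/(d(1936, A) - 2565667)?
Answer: -107429/714130 ≈ -0.15043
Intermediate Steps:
A = -151
d(w, F) = 5355 - 153*w (d(w, F) = (-35 + w)*(-153) = 5355 - 153*w)
(1784772 - 1355056)/(d(1936, A) - 2565667) = (1784772 - 1355056)/((5355 - 153*1936) - 2565667) = 429716/((5355 - 296208) - 2565667) = 429716/(-290853 - 2565667) = 429716/(-2856520) = 429716*(-1/2856520) = -107429/714130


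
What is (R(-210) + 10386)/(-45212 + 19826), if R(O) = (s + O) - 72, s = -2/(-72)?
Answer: -363745/913896 ≈ -0.39802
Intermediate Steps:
s = 1/36 (s = -2*(-1/72) = 1/36 ≈ 0.027778)
R(O) = -2591/36 + O (R(O) = (1/36 + O) - 72 = -2591/36 + O)
(R(-210) + 10386)/(-45212 + 19826) = ((-2591/36 - 210) + 10386)/(-45212 + 19826) = (-10151/36 + 10386)/(-25386) = (363745/36)*(-1/25386) = -363745/913896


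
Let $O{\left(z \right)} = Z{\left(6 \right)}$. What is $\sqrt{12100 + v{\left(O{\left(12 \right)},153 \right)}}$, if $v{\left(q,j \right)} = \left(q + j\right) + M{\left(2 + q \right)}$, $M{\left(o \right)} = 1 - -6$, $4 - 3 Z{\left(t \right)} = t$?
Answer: $\frac{\sqrt{110334}}{3} \approx 110.72$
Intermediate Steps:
$Z{\left(t \right)} = \frac{4}{3} - \frac{t}{3}$
$O{\left(z \right)} = - \frac{2}{3}$ ($O{\left(z \right)} = \frac{4}{3} - 2 = - \frac{2}{3}$)
$M{\left(o \right)} = 7$ ($M{\left(o \right)} = 1 + 6 = 7$)
$v{\left(q,j \right)} = 7 + j + q$ ($v{\left(q,j \right)} = \left(q + j\right) + 7 = \left(j + q\right) + 7 = 7 + j + q$)
$\sqrt{12100 + v{\left(O{\left(12 \right)},153 \right)}} = \sqrt{12100 + \left(7 + 153 - \frac{2}{3}\right)} = \sqrt{12100 + \frac{478}{3}} = \sqrt{\frac{36778}{3}} = \frac{\sqrt{110334}}{3}$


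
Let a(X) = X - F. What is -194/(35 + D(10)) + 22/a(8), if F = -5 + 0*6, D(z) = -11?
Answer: -997/156 ≈ -6.3910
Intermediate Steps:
F = -5 (F = -5 + 0 = -5)
a(X) = 5 + X (a(X) = X - 1*(-5) = X + 5 = 5 + X)
-194/(35 + D(10)) + 22/a(8) = -194/(35 - 11) + 22/(5 + 8) = -194/24 + 22/13 = -194*1/24 + 22*(1/13) = -97/12 + 22/13 = -997/156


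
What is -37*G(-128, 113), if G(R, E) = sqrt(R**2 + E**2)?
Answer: -37*sqrt(29153) ≈ -6317.5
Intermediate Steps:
G(R, E) = sqrt(E**2 + R**2)
-37*G(-128, 113) = -37*sqrt(113**2 + (-128)**2) = -37*sqrt(12769 + 16384) = -37*sqrt(29153)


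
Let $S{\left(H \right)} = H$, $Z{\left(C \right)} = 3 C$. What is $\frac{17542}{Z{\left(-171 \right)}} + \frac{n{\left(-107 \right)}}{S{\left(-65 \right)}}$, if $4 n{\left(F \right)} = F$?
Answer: $- \frac{4506029}{133380} \approx -33.783$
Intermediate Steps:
$n{\left(F \right)} = \frac{F}{4}$
$\frac{17542}{Z{\left(-171 \right)}} + \frac{n{\left(-107 \right)}}{S{\left(-65 \right)}} = \frac{17542}{3 \left(-171\right)} + \frac{\frac{1}{4} \left(-107\right)}{-65} = \frac{17542}{-513} - - \frac{107}{260} = 17542 \left(- \frac{1}{513}\right) + \frac{107}{260} = - \frac{17542}{513} + \frac{107}{260} = - \frac{4506029}{133380}$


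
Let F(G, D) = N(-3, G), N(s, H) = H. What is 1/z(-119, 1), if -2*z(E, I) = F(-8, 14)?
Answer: ¼ ≈ 0.25000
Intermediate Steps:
F(G, D) = G
z(E, I) = 4 (z(E, I) = -½*(-8) = 4)
1/z(-119, 1) = 1/4 = ¼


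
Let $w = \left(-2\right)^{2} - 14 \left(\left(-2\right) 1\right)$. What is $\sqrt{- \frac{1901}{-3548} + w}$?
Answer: $\frac{\sqrt{102392619}}{1774} \approx 5.704$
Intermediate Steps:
$w = 32$ ($w = 4 - -28 = 4 + 28 = 32$)
$\sqrt{- \frac{1901}{-3548} + w} = \sqrt{- \frac{1901}{-3548} + 32} = \sqrt{\left(-1901\right) \left(- \frac{1}{3548}\right) + 32} = \sqrt{\frac{1901}{3548} + 32} = \sqrt{\frac{115437}{3548}} = \frac{\sqrt{102392619}}{1774}$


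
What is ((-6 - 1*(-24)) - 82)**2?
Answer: 4096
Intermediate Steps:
((-6 - 1*(-24)) - 82)**2 = ((-6 + 24) - 82)**2 = (18 - 82)**2 = (-64)**2 = 4096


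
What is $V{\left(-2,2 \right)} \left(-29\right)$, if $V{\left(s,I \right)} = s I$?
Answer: $116$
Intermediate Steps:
$V{\left(s,I \right)} = I s$
$V{\left(-2,2 \right)} \left(-29\right) = 2 \left(-2\right) \left(-29\right) = \left(-4\right) \left(-29\right) = 116$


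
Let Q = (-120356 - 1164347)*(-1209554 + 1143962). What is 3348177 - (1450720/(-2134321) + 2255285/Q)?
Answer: 12289260947813562847123/3670432731925704 ≈ 3.3482e+6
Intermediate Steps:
Q = 84266239176 (Q = -1284703*(-65592) = 84266239176)
3348177 - (1450720/(-2134321) + 2255285/Q) = 3348177 - (1450720/(-2134321) + 2255285/84266239176) = 3348177 - (1450720*(-1/2134321) + 2255285*(1/84266239176)) = 3348177 - (-1450720/2134321 + 2255285/84266239176) = 3348177 - 1*(-2494732755005515/3670432731925704) = 3348177 + 2494732755005515/3670432731925704 = 12289260947813562847123/3670432731925704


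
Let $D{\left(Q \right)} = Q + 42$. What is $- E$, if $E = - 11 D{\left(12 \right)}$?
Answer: $594$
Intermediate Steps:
$D{\left(Q \right)} = 42 + Q$
$E = -594$ ($E = - 11 \left(42 + 12\right) = \left(-11\right) 54 = -594$)
$- E = \left(-1\right) \left(-594\right) = 594$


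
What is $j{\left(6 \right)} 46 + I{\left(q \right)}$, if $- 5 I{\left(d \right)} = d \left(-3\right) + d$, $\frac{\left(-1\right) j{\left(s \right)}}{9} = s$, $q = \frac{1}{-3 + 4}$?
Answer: $- \frac{12418}{5} \approx -2483.6$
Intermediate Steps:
$q = 1$ ($q = 1^{-1} = 1$)
$j{\left(s \right)} = - 9 s$
$I{\left(d \right)} = \frac{2 d}{5}$ ($I{\left(d \right)} = - \frac{d \left(-3\right) + d}{5} = - \frac{- 3 d + d}{5} = - \frac{\left(-2\right) d}{5} = \frac{2 d}{5}$)
$j{\left(6 \right)} 46 + I{\left(q \right)} = \left(-9\right) 6 \cdot 46 + \frac{2}{5} \cdot 1 = \left(-54\right) 46 + \frac{2}{5} = -2484 + \frac{2}{5} = - \frac{12418}{5}$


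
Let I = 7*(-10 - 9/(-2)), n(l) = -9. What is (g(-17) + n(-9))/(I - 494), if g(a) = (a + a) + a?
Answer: 8/71 ≈ 0.11268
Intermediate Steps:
g(a) = 3*a (g(a) = 2*a + a = 3*a)
I = -77/2 (I = 7*(-10 - 9*(-1/2)) = 7*(-10 + 9/2) = 7*(-11/2) = -77/2 ≈ -38.500)
(g(-17) + n(-9))/(I - 494) = (3*(-17) - 9)/(-77/2 - 494) = (-51 - 9)/(-1065/2) = -60*(-2/1065) = 8/71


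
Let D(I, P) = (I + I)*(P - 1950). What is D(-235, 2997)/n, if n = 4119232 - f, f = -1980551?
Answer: -164030/2033261 ≈ -0.080673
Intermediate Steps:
D(I, P) = 2*I*(-1950 + P) (D(I, P) = (2*I)*(-1950 + P) = 2*I*(-1950 + P))
n = 6099783 (n = 4119232 - 1*(-1980551) = 4119232 + 1980551 = 6099783)
D(-235, 2997)/n = (2*(-235)*(-1950 + 2997))/6099783 = (2*(-235)*1047)*(1/6099783) = -492090*1/6099783 = -164030/2033261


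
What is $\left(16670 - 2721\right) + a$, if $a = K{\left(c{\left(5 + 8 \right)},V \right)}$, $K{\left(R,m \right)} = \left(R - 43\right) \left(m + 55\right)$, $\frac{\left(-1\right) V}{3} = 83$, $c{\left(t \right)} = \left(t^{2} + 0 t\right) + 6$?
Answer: $-11659$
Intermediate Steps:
$c{\left(t \right)} = 6 + t^{2}$ ($c{\left(t \right)} = \left(t^{2} + 0\right) + 6 = t^{2} + 6 = 6 + t^{2}$)
$V = -249$ ($V = \left(-3\right) 83 = -249$)
$K{\left(R,m \right)} = \left(-43 + R\right) \left(55 + m\right)$
$a = -25608$ ($a = -2365 - -10707 + 55 \left(6 + \left(5 + 8\right)^{2}\right) + \left(6 + \left(5 + 8\right)^{2}\right) \left(-249\right) = -2365 + 10707 + 55 \left(6 + 13^{2}\right) + \left(6 + 13^{2}\right) \left(-249\right) = -2365 + 10707 + 55 \left(6 + 169\right) + \left(6 + 169\right) \left(-249\right) = -2365 + 10707 + 55 \cdot 175 + 175 \left(-249\right) = -2365 + 10707 + 9625 - 43575 = -25608$)
$\left(16670 - 2721\right) + a = \left(16670 - 2721\right) - 25608 = 13949 - 25608 = -11659$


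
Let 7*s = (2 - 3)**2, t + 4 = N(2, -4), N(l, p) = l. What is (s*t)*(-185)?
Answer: 370/7 ≈ 52.857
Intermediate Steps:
t = -2 (t = -4 + 2 = -2)
s = 1/7 (s = (2 - 3)**2/7 = (1/7)*(-1)**2 = (1/7)*1 = 1/7 ≈ 0.14286)
(s*t)*(-185) = ((1/7)*(-2))*(-185) = -2/7*(-185) = 370/7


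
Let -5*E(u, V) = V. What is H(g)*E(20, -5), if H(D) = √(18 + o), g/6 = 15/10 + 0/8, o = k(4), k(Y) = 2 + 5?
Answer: 5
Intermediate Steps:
k(Y) = 7
E(u, V) = -V/5
o = 7
g = 9 (g = 6*(15/10 + 0/8) = 6*(15*(⅒) + 0*(⅛)) = 6*(3/2 + 0) = 6*(3/2) = 9)
H(D) = 5 (H(D) = √(18 + 7) = √25 = 5)
H(g)*E(20, -5) = 5*(-⅕*(-5)) = 5*1 = 5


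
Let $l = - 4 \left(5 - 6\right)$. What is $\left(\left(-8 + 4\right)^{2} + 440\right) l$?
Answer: $1824$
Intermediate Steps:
$l = 4$ ($l = \left(-4\right) \left(-1\right) = 4$)
$\left(\left(-8 + 4\right)^{2} + 440\right) l = \left(\left(-8 + 4\right)^{2} + 440\right) 4 = \left(\left(-4\right)^{2} + 440\right) 4 = \left(16 + 440\right) 4 = 456 \cdot 4 = 1824$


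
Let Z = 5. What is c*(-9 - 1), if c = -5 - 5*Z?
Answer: 300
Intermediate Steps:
c = -30 (c = -5 - 5*5 = -5 - 25 = -30)
c*(-9 - 1) = -30*(-9 - 1) = -30*(-10) = 300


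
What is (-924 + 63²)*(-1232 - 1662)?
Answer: -8812230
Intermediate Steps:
(-924 + 63²)*(-1232 - 1662) = (-924 + 3969)*(-2894) = 3045*(-2894) = -8812230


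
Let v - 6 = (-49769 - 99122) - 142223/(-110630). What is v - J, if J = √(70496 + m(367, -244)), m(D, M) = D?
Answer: -16471005327/110630 - √70863 ≈ -1.4915e+5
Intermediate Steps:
v = -16471005327/110630 (v = 6 + ((-49769 - 99122) - 142223/(-110630)) = 6 + (-148891 - 142223*(-1/110630)) = 6 + (-148891 + 142223/110630) = 6 - 16471669107/110630 = -16471005327/110630 ≈ -1.4888e+5)
J = √70863 (J = √(70496 + 367) = √70863 ≈ 266.20)
v - J = -16471005327/110630 - √70863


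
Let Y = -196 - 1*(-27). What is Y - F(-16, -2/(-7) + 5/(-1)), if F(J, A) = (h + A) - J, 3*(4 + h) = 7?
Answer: -3751/21 ≈ -178.62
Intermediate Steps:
h = -5/3 (h = -4 + (⅓)*7 = -4 + 7/3 = -5/3 ≈ -1.6667)
F(J, A) = -5/3 + A - J (F(J, A) = (-5/3 + A) - J = -5/3 + A - J)
Y = -169 (Y = -196 + 27 = -169)
Y - F(-16, -2/(-7) + 5/(-1)) = -169 - (-5/3 + (-2/(-7) + 5/(-1)) - 1*(-16)) = -169 - (-5/3 + (-2*(-⅐) + 5*(-1)) + 16) = -169 - (-5/3 + (2/7 - 5) + 16) = -169 - (-5/3 - 33/7 + 16) = -169 - 1*202/21 = -169 - 202/21 = -3751/21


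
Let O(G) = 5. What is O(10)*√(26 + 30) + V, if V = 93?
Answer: 93 + 10*√14 ≈ 130.42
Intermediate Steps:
O(10)*√(26 + 30) + V = 5*√(26 + 30) + 93 = 5*√56 + 93 = 5*(2*√14) + 93 = 10*√14 + 93 = 93 + 10*√14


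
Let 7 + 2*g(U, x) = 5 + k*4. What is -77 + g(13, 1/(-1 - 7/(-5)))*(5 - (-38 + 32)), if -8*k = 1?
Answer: -363/4 ≈ -90.750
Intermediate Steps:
k = -⅛ (k = -⅛*1 = -⅛ ≈ -0.12500)
g(U, x) = -5/4 (g(U, x) = -7/2 + (5 - ⅛*4)/2 = -7/2 + (5 - ½)/2 = -7/2 + (½)*(9/2) = -7/2 + 9/4 = -5/4)
-77 + g(13, 1/(-1 - 7/(-5)))*(5 - (-38 + 32)) = -77 - 5*(5 - (-38 + 32))/4 = -77 - 5*(5 - 1*(-6))/4 = -77 - 5*(5 + 6)/4 = -77 - 5/4*11 = -77 - 55/4 = -363/4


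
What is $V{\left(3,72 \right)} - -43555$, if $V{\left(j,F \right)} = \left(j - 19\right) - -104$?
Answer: $43643$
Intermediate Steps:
$V{\left(j,F \right)} = 85 + j$ ($V{\left(j,F \right)} = \left(-19 + j\right) + 104 = 85 + j$)
$V{\left(3,72 \right)} - -43555 = \left(85 + 3\right) - -43555 = 88 + 43555 = 43643$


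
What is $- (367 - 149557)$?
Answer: $149190$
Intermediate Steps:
$- (367 - 149557) = \left(-1\right) \left(-149190\right) = 149190$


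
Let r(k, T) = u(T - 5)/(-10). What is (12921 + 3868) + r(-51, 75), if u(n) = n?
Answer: 16782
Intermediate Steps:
r(k, T) = 1/2 - T/10 (r(k, T) = (T - 5)/(-10) = (-5 + T)*(-1/10) = 1/2 - T/10)
(12921 + 3868) + r(-51, 75) = (12921 + 3868) + (1/2 - 1/10*75) = 16789 + (1/2 - 15/2) = 16789 - 7 = 16782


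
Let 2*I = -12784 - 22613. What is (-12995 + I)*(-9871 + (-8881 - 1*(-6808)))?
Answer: 366603164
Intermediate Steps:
I = -35397/2 (I = (-12784 - 22613)/2 = (1/2)*(-35397) = -35397/2 ≈ -17699.)
(-12995 + I)*(-9871 + (-8881 - 1*(-6808))) = (-12995 - 35397/2)*(-9871 + (-8881 - 1*(-6808))) = -61387*(-9871 + (-8881 + 6808))/2 = -61387*(-9871 - 2073)/2 = -61387/2*(-11944) = 366603164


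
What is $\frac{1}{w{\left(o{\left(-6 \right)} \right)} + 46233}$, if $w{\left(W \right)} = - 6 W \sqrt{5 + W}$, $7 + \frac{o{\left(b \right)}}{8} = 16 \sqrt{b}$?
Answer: $\frac{1}{3 \left(15411 + 16 \sqrt{-51 + 128 i \sqrt{6}} \left(7 - 16 i \sqrt{6}\right)\right)} \approx 1.2571 \cdot 10^{-5} + 2.8515 \cdot 10^{-6} i$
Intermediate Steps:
$o{\left(b \right)} = -56 + 128 \sqrt{b}$ ($o{\left(b \right)} = -56 + 8 \cdot 16 \sqrt{b} = -56 + 128 \sqrt{b}$)
$w{\left(W \right)} = - 6 W \sqrt{5 + W}$
$\frac{1}{w{\left(o{\left(-6 \right)} \right)} + 46233} = \frac{1}{- 6 \left(-56 + 128 \sqrt{-6}\right) \sqrt{5 - \left(56 - 128 \sqrt{-6}\right)} + 46233} = \frac{1}{- 6 \left(-56 + 128 i \sqrt{6}\right) \sqrt{5 - \left(56 - 128 i \sqrt{6}\right)} + 46233} = \frac{1}{- 6 \left(-56 + 128 i \sqrt{6}\right) \sqrt{-51 + 128 i \sqrt{6}} + 46233} = \frac{1}{- 6 \sqrt{-51 + 128 i \sqrt{6}} \left(-56 + 128 i \sqrt{6}\right) + 46233} = \frac{1}{46233 - 6 \sqrt{-51 + 128 i \sqrt{6}} \left(-56 + 128 i \sqrt{6}\right)}$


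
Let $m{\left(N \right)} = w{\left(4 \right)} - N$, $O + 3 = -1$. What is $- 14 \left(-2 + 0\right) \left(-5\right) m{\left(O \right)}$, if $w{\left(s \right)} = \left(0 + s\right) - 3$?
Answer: $-700$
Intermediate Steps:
$w{\left(s \right)} = -3 + s$ ($w{\left(s \right)} = s - 3 = -3 + s$)
$O = -4$ ($O = -3 - 1 = -4$)
$m{\left(N \right)} = 1 - N$ ($m{\left(N \right)} = \left(-3 + 4\right) - N = 1 - N$)
$- 14 \left(-2 + 0\right) \left(-5\right) m{\left(O \right)} = - 14 \left(-2 + 0\right) \left(-5\right) \left(1 - -4\right) = - 14 \left(\left(-2\right) \left(-5\right)\right) \left(1 + 4\right) = \left(-14\right) 10 \cdot 5 = \left(-140\right) 5 = -700$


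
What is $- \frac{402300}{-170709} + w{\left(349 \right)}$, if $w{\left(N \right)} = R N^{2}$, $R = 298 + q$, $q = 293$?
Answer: $\frac{4096127935173}{56903} \approx 7.1984 \cdot 10^{7}$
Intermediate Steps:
$R = 591$ ($R = 298 + 293 = 591$)
$w{\left(N \right)} = 591 N^{2}$
$- \frac{402300}{-170709} + w{\left(349 \right)} = - \frac{402300}{-170709} + 591 \cdot 349^{2} = \left(-402300\right) \left(- \frac{1}{170709}\right) + 591 \cdot 121801 = \frac{134100}{56903} + 71984391 = \frac{4096127935173}{56903}$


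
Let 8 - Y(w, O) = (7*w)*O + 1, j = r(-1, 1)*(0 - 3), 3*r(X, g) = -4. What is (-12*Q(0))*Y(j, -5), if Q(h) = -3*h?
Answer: 0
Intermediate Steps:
r(X, g) = -4/3 (r(X, g) = (⅓)*(-4) = -4/3)
j = 4 (j = -4*(0 - 3)/3 = -4/3*(-3) = 4)
Y(w, O) = 7 - 7*O*w (Y(w, O) = 8 - ((7*w)*O + 1) = 8 - (7*O*w + 1) = 8 - (1 + 7*O*w) = 8 + (-1 - 7*O*w) = 7 - 7*O*w)
(-12*Q(0))*Y(j, -5) = (-(-36)*0)*(7 - 7*(-5)*4) = (-12*0)*(7 + 140) = 0*147 = 0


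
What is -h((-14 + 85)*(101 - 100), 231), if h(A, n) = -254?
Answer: 254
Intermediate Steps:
-h((-14 + 85)*(101 - 100), 231) = -1*(-254) = 254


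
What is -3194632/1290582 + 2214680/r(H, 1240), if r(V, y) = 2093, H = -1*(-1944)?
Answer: 109674606884/103891851 ≈ 1055.7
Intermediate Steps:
H = 1944
-3194632/1290582 + 2214680/r(H, 1240) = -3194632/1290582 + 2214680/2093 = -3194632*1/1290582 + 2214680*(1/2093) = -1597316/645291 + 170360/161 = 109674606884/103891851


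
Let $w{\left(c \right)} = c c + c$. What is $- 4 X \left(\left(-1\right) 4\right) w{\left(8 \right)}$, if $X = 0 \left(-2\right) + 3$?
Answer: $3456$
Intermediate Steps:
$w{\left(c \right)} = c + c^{2}$ ($w{\left(c \right)} = c^{2} + c = c + c^{2}$)
$X = 3$ ($X = 0 + 3 = 3$)
$- 4 X \left(\left(-1\right) 4\right) w{\left(8 \right)} = \left(-4\right) 3 \left(\left(-1\right) 4\right) 8 \left(1 + 8\right) = \left(-12\right) \left(-4\right) 8 \cdot 9 = 48 \cdot 72 = 3456$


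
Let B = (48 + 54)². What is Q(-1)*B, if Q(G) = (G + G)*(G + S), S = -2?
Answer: 62424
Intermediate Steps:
Q(G) = 2*G*(-2 + G) (Q(G) = (G + G)*(G - 2) = (2*G)*(-2 + G) = 2*G*(-2 + G))
B = 10404 (B = 102² = 10404)
Q(-1)*B = (2*(-1)*(-2 - 1))*10404 = (2*(-1)*(-3))*10404 = 6*10404 = 62424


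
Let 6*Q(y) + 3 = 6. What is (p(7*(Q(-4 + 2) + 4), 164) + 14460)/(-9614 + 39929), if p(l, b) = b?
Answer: 14624/30315 ≈ 0.48240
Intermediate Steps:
Q(y) = ½ (Q(y) = -½ + (⅙)*6 = -½ + 1 = ½)
(p(7*(Q(-4 + 2) + 4), 164) + 14460)/(-9614 + 39929) = (164 + 14460)/(-9614 + 39929) = 14624/30315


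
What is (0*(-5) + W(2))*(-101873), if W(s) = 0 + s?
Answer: -203746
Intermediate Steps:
W(s) = s
(0*(-5) + W(2))*(-101873) = (0*(-5) + 2)*(-101873) = (0 + 2)*(-101873) = 2*(-101873) = -203746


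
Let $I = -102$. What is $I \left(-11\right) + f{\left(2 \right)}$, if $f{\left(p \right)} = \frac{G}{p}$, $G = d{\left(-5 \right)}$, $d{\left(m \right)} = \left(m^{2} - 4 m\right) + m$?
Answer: $1142$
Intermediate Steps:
$d{\left(m \right)} = m^{2} - 3 m$
$G = 40$ ($G = - 5 \left(-3 - 5\right) = \left(-5\right) \left(-8\right) = 40$)
$f{\left(p \right)} = \frac{40}{p}$
$I \left(-11\right) + f{\left(2 \right)} = \left(-102\right) \left(-11\right) + \frac{40}{2} = 1122 + 40 \cdot \frac{1}{2} = 1122 + 20 = 1142$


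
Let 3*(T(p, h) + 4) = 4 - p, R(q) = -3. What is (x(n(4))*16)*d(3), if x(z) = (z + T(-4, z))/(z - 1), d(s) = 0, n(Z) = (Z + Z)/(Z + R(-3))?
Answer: 0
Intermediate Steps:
T(p, h) = -8/3 - p/3 (T(p, h) = -4 + (4 - p)/3 = -4 + (4/3 - p/3) = -8/3 - p/3)
n(Z) = 2*Z/(-3 + Z) (n(Z) = (Z + Z)/(Z - 3) = (2*Z)/(-3 + Z) = 2*Z/(-3 + Z))
x(z) = (-4/3 + z)/(-1 + z) (x(z) = (z + (-8/3 - ⅓*(-4)))/(z - 1) = (z + (-8/3 + 4/3))/(-1 + z) = (z - 4/3)/(-1 + z) = (-4/3 + z)/(-1 + z))
(x(n(4))*16)*d(3) = (((-4/3 + 2*4/(-3 + 4))/(-1 + 2*4/(-3 + 4)))*16)*0 = (((-4/3 + 2*4/1)/(-1 + 2*4/1))*16)*0 = (((-4/3 + 2*4*1)/(-1 + 2*4*1))*16)*0 = (((-4/3 + 8)/(-1 + 8))*16)*0 = (((20/3)/7)*16)*0 = (((⅐)*(20/3))*16)*0 = ((20/21)*16)*0 = (320/21)*0 = 0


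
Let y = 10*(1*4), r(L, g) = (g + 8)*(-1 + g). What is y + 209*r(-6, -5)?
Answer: -3722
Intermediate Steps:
r(L, g) = (-1 + g)*(8 + g) (r(L, g) = (8 + g)*(-1 + g) = (-1 + g)*(8 + g))
y = 40 (y = 10*4 = 40)
y + 209*r(-6, -5) = 40 + 209*(-8 + (-5)**2 + 7*(-5)) = 40 + 209*(-8 + 25 - 35) = 40 + 209*(-18) = 40 - 3762 = -3722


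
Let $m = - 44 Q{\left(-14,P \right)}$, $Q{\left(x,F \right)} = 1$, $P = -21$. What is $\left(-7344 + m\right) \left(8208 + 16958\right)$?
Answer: $-185926408$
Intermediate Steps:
$m = -44$ ($m = \left(-44\right) 1 = -44$)
$\left(-7344 + m\right) \left(8208 + 16958\right) = \left(-7344 - 44\right) \left(8208 + 16958\right) = \left(-7388\right) 25166 = -185926408$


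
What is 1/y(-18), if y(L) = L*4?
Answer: -1/72 ≈ -0.013889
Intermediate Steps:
y(L) = 4*L
1/y(-18) = 1/(4*(-18)) = 1/(-72) = -1/72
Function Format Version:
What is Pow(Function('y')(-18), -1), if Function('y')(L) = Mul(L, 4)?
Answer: Rational(-1, 72) ≈ -0.013889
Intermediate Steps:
Function('y')(L) = Mul(4, L)
Pow(Function('y')(-18), -1) = Pow(Mul(4, -18), -1) = Pow(-72, -1) = Rational(-1, 72)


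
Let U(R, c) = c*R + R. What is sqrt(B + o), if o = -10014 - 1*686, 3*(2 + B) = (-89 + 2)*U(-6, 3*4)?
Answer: 2*I*sqrt(2110) ≈ 91.87*I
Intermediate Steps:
U(R, c) = R + R*c (U(R, c) = R*c + R = R + R*c)
B = 2260 (B = -2 + ((-89 + 2)*(-6*(1 + 3*4)))/3 = -2 + (-(-522)*(1 + 12))/3 = -2 + (-(-522)*13)/3 = -2 + (-87*(-78))/3 = -2 + (1/3)*6786 = -2 + 2262 = 2260)
o = -10700 (o = -10014 - 686 = -10700)
sqrt(B + o) = sqrt(2260 - 10700) = sqrt(-8440) = 2*I*sqrt(2110)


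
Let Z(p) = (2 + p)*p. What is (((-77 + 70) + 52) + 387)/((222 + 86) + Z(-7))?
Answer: 432/343 ≈ 1.2595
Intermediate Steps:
Z(p) = p*(2 + p)
(((-77 + 70) + 52) + 387)/((222 + 86) + Z(-7)) = (((-77 + 70) + 52) + 387)/((222 + 86) - 7*(2 - 7)) = ((-7 + 52) + 387)/(308 - 7*(-5)) = (45 + 387)/(308 + 35) = 432/343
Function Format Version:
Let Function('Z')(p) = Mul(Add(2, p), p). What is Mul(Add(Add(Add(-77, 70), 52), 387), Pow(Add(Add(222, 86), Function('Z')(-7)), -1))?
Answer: Rational(432, 343) ≈ 1.2595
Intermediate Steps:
Function('Z')(p) = Mul(p, Add(2, p))
Mul(Add(Add(Add(-77, 70), 52), 387), Pow(Add(Add(222, 86), Function('Z')(-7)), -1)) = Mul(Add(Add(Add(-77, 70), 52), 387), Pow(Add(Add(222, 86), Mul(-7, Add(2, -7))), -1)) = Mul(Add(Add(-7, 52), 387), Pow(Add(308, Mul(-7, -5)), -1)) = Mul(Add(45, 387), Pow(Add(308, 35), -1)) = Mul(432, Pow(343, -1)) = Mul(432, Rational(1, 343)) = Rational(432, 343)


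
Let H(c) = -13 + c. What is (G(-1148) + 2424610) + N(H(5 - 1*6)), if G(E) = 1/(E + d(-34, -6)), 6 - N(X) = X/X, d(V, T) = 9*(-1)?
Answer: 2805279554/1157 ≈ 2.4246e+6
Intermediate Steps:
d(V, T) = -9
N(X) = 5 (N(X) = 6 - X/X = 6 - 1*1 = 6 - 1 = 5)
G(E) = 1/(-9 + E) (G(E) = 1/(E - 9) = 1/(-9 + E))
(G(-1148) + 2424610) + N(H(5 - 1*6)) = (1/(-9 - 1148) + 2424610) + 5 = (1/(-1157) + 2424610) + 5 = (-1/1157 + 2424610) + 5 = 2805273769/1157 + 5 = 2805279554/1157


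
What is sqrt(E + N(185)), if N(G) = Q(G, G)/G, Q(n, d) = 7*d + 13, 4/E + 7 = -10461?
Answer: sqrt(1657156197395)/484145 ≈ 2.6589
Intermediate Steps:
E = -1/2617 (E = 4/(-7 - 10461) = 4/(-10468) = 4*(-1/10468) = -1/2617 ≈ -0.00038212)
Q(n, d) = 13 + 7*d
N(G) = (13 + 7*G)/G
sqrt(E + N(185)) = sqrt(-1/2617 + (7 + 13/185)) = sqrt(-1/2617 + 1308/185) = sqrt(3422851/484145) = sqrt(1657156197395)/484145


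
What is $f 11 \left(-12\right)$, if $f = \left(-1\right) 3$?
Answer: $396$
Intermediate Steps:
$f = -3$
$f 11 \left(-12\right) = \left(-3\right) 11 \left(-12\right) = \left(-33\right) \left(-12\right) = 396$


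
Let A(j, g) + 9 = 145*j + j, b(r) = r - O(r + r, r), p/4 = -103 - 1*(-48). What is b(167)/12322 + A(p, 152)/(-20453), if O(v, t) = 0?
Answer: 399309189/252021866 ≈ 1.5844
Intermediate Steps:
p = -220 (p = 4*(-103 - 1*(-48)) = 4*(-103 + 48) = 4*(-55) = -220)
b(r) = r (b(r) = r - 1*0 = r + 0 = r)
A(j, g) = -9 + 146*j (A(j, g) = -9 + (145*j + j) = -9 + 146*j)
b(167)/12322 + A(p, 152)/(-20453) = 167/12322 + (-9 + 146*(-220))/(-20453) = 167*(1/12322) + (-9 - 32120)*(-1/20453) = 167/12322 - 32129*(-1/20453) = 167/12322 + 32129/20453 = 399309189/252021866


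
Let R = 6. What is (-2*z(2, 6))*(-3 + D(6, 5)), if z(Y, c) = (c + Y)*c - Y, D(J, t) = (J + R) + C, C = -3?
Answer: -552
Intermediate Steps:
D(J, t) = 3 + J (D(J, t) = (J + 6) - 3 = (6 + J) - 3 = 3 + J)
z(Y, c) = -Y + c*(Y + c) (z(Y, c) = (Y + c)*c - Y = c*(Y + c) - Y = -Y + c*(Y + c))
(-2*z(2, 6))*(-3 + D(6, 5)) = (-2*(6**2 - 1*2 + 2*6))*(-3 + (3 + 6)) = (-2*(36 - 2 + 12))*(-3 + 9) = -2*46*6 = -92*6 = -552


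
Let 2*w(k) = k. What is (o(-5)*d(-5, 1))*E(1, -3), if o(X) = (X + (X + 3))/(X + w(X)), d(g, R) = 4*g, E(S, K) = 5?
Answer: -280/3 ≈ -93.333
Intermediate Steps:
w(k) = k/2
o(X) = 2*(3 + 2*X)/(3*X) (o(X) = (X + (X + 3))/(X + X/2) = (X + (3 + X))/((3*X/2)) = (3 + 2*X)*(2/(3*X)) = 2*(3 + 2*X)/(3*X))
(o(-5)*d(-5, 1))*E(1, -3) = ((4/3 + 2/(-5))*(4*(-5)))*5 = ((4/3 + 2*(-1/5))*(-20))*5 = ((4/3 - 2/5)*(-20))*5 = ((14/15)*(-20))*5 = -56/3*5 = -280/3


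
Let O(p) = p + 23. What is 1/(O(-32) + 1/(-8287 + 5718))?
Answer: -2569/23122 ≈ -0.11111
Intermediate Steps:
O(p) = 23 + p
1/(O(-32) + 1/(-8287 + 5718)) = 1/((23 - 32) + 1/(-8287 + 5718)) = 1/(-9 + 1/(-2569)) = 1/(-9 - 1/2569) = 1/(-23122/2569) = -2569/23122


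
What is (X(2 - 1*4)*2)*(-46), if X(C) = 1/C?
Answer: 46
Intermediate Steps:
(X(2 - 1*4)*2)*(-46) = (2/(2 - 1*4))*(-46) = (2/(2 - 4))*(-46) = (2/(-2))*(-46) = -½*2*(-46) = -1*(-46) = 46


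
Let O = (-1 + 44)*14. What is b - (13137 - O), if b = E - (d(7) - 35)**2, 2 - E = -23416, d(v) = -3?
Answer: 9439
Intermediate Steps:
O = 602 (O = 43*14 = 602)
E = 23418 (E = 2 - 1*(-23416) = 2 + 23416 = 23418)
b = 21974 (b = 23418 - (-3 - 35)**2 = 23418 - 1*(-38)**2 = 23418 - 1*1444 = 23418 - 1444 = 21974)
b - (13137 - O) = 21974 - (13137 - 1*602) = 21974 - (13137 - 602) = 21974 - 1*12535 = 21974 - 12535 = 9439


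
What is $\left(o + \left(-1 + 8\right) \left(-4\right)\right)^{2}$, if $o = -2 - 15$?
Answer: $2025$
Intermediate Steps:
$o = -17$ ($o = -2 - 15 = -17$)
$\left(o + \left(-1 + 8\right) \left(-4\right)\right)^{2} = \left(-17 + \left(-1 + 8\right) \left(-4\right)\right)^{2} = \left(-17 + 7 \left(-4\right)\right)^{2} = \left(-17 - 28\right)^{2} = \left(-45\right)^{2} = 2025$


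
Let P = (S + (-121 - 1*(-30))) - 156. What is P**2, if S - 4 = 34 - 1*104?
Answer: 97969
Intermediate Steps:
S = -66 (S = 4 + (34 - 1*104) = 4 + (34 - 104) = 4 - 70 = -66)
P = -313 (P = (-66 + (-121 - 1*(-30))) - 156 = (-66 + (-121 + 30)) - 156 = (-66 - 91) - 156 = -157 - 156 = -313)
P**2 = (-313)**2 = 97969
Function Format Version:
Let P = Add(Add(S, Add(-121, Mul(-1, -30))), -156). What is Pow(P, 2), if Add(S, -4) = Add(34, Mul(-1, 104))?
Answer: 97969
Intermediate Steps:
S = -66 (S = Add(4, Add(34, Mul(-1, 104))) = Add(4, Add(34, -104)) = Add(4, -70) = -66)
P = -313 (P = Add(Add(-66, Add(-121, Mul(-1, -30))), -156) = Add(Add(-66, Add(-121, 30)), -156) = Add(Add(-66, -91), -156) = Add(-157, -156) = -313)
Pow(P, 2) = Pow(-313, 2) = 97969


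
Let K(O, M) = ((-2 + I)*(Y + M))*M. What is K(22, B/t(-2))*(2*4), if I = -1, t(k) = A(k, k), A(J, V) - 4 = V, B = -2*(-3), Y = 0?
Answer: -216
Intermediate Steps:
B = 6
A(J, V) = 4 + V
t(k) = 4 + k
K(O, M) = -3*M² (K(O, M) = ((-2 - 1)*(0 + M))*M = (-3*M)*M = -3*M²)
K(22, B/t(-2))*(2*4) = (-3*36/(4 - 2)²)*(2*4) = -3*(6/2)²*8 = -3*(6*(½))²*8 = -3*3²*8 = -3*9*8 = -27*8 = -216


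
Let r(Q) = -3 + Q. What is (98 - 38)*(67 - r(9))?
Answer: 3660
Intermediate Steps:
(98 - 38)*(67 - r(9)) = (98 - 38)*(67 - (-3 + 9)) = 60*(67 - 1*6) = 60*(67 - 6) = 60*61 = 3660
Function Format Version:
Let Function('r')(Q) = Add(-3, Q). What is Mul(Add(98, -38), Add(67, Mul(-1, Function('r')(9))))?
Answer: 3660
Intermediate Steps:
Mul(Add(98, -38), Add(67, Mul(-1, Function('r')(9)))) = Mul(Add(98, -38), Add(67, Mul(-1, Add(-3, 9)))) = Mul(60, Add(67, Mul(-1, 6))) = Mul(60, Add(67, -6)) = Mul(60, 61) = 3660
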